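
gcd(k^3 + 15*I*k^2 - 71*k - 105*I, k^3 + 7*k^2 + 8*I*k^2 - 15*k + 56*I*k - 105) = k^2 + 8*I*k - 15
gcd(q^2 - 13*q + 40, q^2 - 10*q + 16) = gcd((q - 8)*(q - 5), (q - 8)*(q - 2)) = q - 8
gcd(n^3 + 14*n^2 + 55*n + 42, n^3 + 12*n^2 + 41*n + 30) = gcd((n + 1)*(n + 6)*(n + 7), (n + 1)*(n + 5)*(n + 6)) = n^2 + 7*n + 6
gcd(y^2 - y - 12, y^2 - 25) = 1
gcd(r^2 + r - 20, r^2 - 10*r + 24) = r - 4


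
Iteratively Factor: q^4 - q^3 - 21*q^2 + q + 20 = (q + 1)*(q^3 - 2*q^2 - 19*q + 20) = (q + 1)*(q + 4)*(q^2 - 6*q + 5) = (q - 5)*(q + 1)*(q + 4)*(q - 1)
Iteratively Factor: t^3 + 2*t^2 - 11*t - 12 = (t - 3)*(t^2 + 5*t + 4) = (t - 3)*(t + 1)*(t + 4)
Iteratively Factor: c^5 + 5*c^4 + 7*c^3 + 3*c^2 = (c + 3)*(c^4 + 2*c^3 + c^2) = (c + 1)*(c + 3)*(c^3 + c^2) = c*(c + 1)*(c + 3)*(c^2 + c) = c*(c + 1)^2*(c + 3)*(c)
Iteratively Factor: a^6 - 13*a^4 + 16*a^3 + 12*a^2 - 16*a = (a - 1)*(a^5 + a^4 - 12*a^3 + 4*a^2 + 16*a) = (a - 2)*(a - 1)*(a^4 + 3*a^3 - 6*a^2 - 8*a) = (a - 2)*(a - 1)*(a + 4)*(a^3 - a^2 - 2*a) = (a - 2)*(a - 1)*(a + 1)*(a + 4)*(a^2 - 2*a) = (a - 2)^2*(a - 1)*(a + 1)*(a + 4)*(a)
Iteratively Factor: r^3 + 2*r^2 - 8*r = (r)*(r^2 + 2*r - 8) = r*(r + 4)*(r - 2)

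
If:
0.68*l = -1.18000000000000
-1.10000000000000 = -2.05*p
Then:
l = -1.74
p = 0.54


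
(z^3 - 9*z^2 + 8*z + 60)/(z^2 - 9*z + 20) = (z^2 - 4*z - 12)/(z - 4)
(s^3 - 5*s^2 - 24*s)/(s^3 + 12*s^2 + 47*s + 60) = s*(s - 8)/(s^2 + 9*s + 20)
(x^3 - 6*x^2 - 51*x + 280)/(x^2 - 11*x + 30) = (x^2 - x - 56)/(x - 6)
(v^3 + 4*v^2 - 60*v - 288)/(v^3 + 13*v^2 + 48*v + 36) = (v - 8)/(v + 1)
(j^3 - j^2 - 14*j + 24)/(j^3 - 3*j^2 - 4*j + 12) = (j + 4)/(j + 2)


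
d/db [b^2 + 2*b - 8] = 2*b + 2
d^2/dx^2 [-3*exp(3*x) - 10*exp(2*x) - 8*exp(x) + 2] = (-27*exp(2*x) - 40*exp(x) - 8)*exp(x)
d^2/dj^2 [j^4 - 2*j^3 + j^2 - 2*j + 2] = 12*j^2 - 12*j + 2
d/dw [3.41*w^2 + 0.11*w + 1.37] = 6.82*w + 0.11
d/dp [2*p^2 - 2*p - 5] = 4*p - 2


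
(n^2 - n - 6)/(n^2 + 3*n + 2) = (n - 3)/(n + 1)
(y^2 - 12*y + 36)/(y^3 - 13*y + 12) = (y^2 - 12*y + 36)/(y^3 - 13*y + 12)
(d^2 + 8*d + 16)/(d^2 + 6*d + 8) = (d + 4)/(d + 2)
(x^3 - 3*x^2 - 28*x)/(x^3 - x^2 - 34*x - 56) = x/(x + 2)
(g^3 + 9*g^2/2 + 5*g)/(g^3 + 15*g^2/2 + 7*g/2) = (2*g^2 + 9*g + 10)/(2*g^2 + 15*g + 7)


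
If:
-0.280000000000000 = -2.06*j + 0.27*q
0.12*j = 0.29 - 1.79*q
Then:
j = 0.16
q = 0.15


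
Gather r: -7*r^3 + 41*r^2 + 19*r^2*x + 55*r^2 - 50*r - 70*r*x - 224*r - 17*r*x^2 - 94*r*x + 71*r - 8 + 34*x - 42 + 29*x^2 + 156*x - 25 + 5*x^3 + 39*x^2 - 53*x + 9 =-7*r^3 + r^2*(19*x + 96) + r*(-17*x^2 - 164*x - 203) + 5*x^3 + 68*x^2 + 137*x - 66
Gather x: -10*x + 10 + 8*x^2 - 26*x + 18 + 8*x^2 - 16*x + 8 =16*x^2 - 52*x + 36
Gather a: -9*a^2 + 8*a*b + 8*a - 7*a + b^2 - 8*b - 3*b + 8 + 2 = -9*a^2 + a*(8*b + 1) + b^2 - 11*b + 10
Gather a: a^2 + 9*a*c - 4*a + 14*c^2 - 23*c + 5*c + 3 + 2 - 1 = a^2 + a*(9*c - 4) + 14*c^2 - 18*c + 4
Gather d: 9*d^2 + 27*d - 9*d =9*d^2 + 18*d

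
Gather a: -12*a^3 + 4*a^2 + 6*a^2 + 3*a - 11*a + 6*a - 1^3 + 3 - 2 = -12*a^3 + 10*a^2 - 2*a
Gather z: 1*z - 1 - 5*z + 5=4 - 4*z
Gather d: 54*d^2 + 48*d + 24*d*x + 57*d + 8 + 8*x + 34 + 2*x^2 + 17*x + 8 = 54*d^2 + d*(24*x + 105) + 2*x^2 + 25*x + 50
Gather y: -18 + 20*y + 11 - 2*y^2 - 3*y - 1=-2*y^2 + 17*y - 8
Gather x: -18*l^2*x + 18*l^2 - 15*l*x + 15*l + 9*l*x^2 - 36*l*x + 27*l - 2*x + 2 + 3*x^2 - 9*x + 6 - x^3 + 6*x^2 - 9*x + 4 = 18*l^2 + 42*l - x^3 + x^2*(9*l + 9) + x*(-18*l^2 - 51*l - 20) + 12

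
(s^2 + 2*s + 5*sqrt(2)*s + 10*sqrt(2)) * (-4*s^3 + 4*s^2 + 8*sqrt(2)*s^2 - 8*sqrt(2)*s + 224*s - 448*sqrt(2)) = -4*s^5 - 12*sqrt(2)*s^4 - 4*s^4 - 12*sqrt(2)*s^3 + 312*s^3 + 528*s^2 + 696*sqrt(2)*s^2 - 4640*s + 1344*sqrt(2)*s - 8960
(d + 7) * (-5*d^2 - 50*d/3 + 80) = -5*d^3 - 155*d^2/3 - 110*d/3 + 560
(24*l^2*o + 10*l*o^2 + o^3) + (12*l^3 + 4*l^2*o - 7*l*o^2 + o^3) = 12*l^3 + 28*l^2*o + 3*l*o^2 + 2*o^3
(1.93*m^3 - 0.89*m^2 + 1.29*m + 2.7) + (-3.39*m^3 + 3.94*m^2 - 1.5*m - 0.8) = -1.46*m^3 + 3.05*m^2 - 0.21*m + 1.9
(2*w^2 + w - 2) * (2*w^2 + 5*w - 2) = 4*w^4 + 12*w^3 - 3*w^2 - 12*w + 4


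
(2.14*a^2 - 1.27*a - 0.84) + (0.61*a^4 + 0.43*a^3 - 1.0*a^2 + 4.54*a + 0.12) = 0.61*a^4 + 0.43*a^3 + 1.14*a^2 + 3.27*a - 0.72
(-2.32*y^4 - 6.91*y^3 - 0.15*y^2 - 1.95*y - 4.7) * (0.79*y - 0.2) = -1.8328*y^5 - 4.9949*y^4 + 1.2635*y^3 - 1.5105*y^2 - 3.323*y + 0.94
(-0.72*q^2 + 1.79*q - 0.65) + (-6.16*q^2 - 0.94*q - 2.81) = -6.88*q^2 + 0.85*q - 3.46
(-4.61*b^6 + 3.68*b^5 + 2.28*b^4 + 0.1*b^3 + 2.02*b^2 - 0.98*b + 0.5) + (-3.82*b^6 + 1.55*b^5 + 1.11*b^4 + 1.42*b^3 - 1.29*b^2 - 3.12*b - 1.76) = -8.43*b^6 + 5.23*b^5 + 3.39*b^4 + 1.52*b^3 + 0.73*b^2 - 4.1*b - 1.26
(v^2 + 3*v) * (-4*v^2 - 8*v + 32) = -4*v^4 - 20*v^3 + 8*v^2 + 96*v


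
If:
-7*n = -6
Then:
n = 6/7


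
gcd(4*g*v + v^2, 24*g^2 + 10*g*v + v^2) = 4*g + v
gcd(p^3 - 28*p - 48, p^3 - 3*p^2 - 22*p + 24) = p^2 - 2*p - 24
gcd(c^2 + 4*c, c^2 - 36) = 1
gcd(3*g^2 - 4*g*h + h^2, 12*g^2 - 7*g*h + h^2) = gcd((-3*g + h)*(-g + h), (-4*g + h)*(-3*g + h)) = 3*g - h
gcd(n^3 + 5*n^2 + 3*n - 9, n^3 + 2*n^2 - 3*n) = n^2 + 2*n - 3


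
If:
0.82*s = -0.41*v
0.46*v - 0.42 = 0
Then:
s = -0.46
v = 0.91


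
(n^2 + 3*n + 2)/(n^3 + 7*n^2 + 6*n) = (n + 2)/(n*(n + 6))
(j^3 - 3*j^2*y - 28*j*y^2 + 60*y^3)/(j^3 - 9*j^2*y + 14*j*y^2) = (-j^2 + j*y + 30*y^2)/(j*(-j + 7*y))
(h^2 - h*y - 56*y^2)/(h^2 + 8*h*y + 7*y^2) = (h - 8*y)/(h + y)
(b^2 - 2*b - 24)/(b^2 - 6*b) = (b + 4)/b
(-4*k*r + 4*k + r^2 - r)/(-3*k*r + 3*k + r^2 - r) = (-4*k + r)/(-3*k + r)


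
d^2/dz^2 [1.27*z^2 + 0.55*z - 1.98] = 2.54000000000000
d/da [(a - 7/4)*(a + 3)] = 2*a + 5/4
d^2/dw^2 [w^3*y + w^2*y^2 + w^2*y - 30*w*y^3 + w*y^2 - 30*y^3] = 2*y*(3*w + y + 1)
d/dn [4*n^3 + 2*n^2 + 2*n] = 12*n^2 + 4*n + 2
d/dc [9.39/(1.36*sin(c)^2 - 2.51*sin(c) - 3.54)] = (23.5689 - 25.5408*sin(c))*cos(c)/(-1.36*sin(c)^2 + 2.51*sin(c) + 3.54)^2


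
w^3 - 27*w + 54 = (w - 3)^2*(w + 6)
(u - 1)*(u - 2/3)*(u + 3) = u^3 + 4*u^2/3 - 13*u/3 + 2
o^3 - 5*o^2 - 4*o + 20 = (o - 5)*(o - 2)*(o + 2)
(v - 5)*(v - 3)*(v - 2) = v^3 - 10*v^2 + 31*v - 30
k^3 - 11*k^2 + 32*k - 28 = (k - 7)*(k - 2)^2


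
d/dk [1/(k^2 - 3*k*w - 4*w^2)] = (-2*k + 3*w)/(-k^2 + 3*k*w + 4*w^2)^2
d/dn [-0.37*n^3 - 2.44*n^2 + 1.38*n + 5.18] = -1.11*n^2 - 4.88*n + 1.38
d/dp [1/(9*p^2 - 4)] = -18*p/(9*p^2 - 4)^2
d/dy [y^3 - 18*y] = 3*y^2 - 18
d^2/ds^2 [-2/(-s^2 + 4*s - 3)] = 4*(-s^2 + 4*s + 4*(s - 2)^2 - 3)/(s^2 - 4*s + 3)^3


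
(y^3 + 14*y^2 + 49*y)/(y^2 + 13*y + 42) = y*(y + 7)/(y + 6)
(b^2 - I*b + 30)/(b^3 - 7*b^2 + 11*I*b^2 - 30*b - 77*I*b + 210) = (b - 6*I)/(b^2 + b*(-7 + 6*I) - 42*I)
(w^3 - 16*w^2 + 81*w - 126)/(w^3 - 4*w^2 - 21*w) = (w^2 - 9*w + 18)/(w*(w + 3))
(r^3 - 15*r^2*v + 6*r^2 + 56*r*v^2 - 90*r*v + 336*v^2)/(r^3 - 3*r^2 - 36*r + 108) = (r^2 - 15*r*v + 56*v^2)/(r^2 - 9*r + 18)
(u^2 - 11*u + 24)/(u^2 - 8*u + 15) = (u - 8)/(u - 5)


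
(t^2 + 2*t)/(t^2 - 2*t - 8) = t/(t - 4)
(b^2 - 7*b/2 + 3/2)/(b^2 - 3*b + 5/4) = 2*(b - 3)/(2*b - 5)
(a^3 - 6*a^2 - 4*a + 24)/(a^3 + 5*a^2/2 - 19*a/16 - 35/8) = 16*(a^2 - 8*a + 12)/(16*a^2 + 8*a - 35)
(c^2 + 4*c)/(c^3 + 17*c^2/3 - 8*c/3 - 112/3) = 3*c/(3*c^2 + 5*c - 28)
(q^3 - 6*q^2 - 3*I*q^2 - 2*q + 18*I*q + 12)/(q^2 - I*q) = q - 6 - 2*I + 12*I/q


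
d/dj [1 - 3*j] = -3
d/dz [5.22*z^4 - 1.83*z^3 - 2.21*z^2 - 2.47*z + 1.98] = 20.88*z^3 - 5.49*z^2 - 4.42*z - 2.47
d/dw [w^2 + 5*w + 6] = 2*w + 5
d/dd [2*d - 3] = 2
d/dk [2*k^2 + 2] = 4*k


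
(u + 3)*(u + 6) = u^2 + 9*u + 18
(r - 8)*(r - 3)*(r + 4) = r^3 - 7*r^2 - 20*r + 96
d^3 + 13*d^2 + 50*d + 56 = (d + 2)*(d + 4)*(d + 7)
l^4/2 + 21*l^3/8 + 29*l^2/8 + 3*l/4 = l*(l/2 + 1)*(l + 1/4)*(l + 3)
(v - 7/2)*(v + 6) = v^2 + 5*v/2 - 21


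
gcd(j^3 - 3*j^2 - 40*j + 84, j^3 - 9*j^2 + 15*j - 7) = j - 7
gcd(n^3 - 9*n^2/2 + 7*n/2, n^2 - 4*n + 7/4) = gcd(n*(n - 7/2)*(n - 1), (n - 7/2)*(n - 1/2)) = n - 7/2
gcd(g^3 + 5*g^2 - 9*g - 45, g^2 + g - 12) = g - 3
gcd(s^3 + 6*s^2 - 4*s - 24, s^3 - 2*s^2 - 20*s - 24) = s + 2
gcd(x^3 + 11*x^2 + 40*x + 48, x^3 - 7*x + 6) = x + 3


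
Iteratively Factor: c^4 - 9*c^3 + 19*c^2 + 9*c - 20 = (c + 1)*(c^3 - 10*c^2 + 29*c - 20) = (c - 4)*(c + 1)*(c^2 - 6*c + 5) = (c - 4)*(c - 1)*(c + 1)*(c - 5)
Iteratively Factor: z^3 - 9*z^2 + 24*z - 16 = (z - 4)*(z^2 - 5*z + 4) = (z - 4)*(z - 1)*(z - 4)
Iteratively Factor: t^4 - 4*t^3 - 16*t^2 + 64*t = (t + 4)*(t^3 - 8*t^2 + 16*t) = t*(t + 4)*(t^2 - 8*t + 16) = t*(t - 4)*(t + 4)*(t - 4)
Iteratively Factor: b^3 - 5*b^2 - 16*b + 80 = (b - 4)*(b^2 - b - 20) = (b - 4)*(b + 4)*(b - 5)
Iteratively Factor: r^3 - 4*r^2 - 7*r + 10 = (r - 1)*(r^2 - 3*r - 10) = (r - 5)*(r - 1)*(r + 2)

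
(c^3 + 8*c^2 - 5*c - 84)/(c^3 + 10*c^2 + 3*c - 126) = (c + 4)/(c + 6)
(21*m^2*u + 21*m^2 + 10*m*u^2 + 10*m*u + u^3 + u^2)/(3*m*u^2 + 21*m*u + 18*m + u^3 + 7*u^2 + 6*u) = (7*m + u)/(u + 6)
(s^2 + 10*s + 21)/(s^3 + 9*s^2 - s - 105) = (s + 3)/(s^2 + 2*s - 15)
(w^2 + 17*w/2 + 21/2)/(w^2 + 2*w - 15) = (2*w^2 + 17*w + 21)/(2*(w^2 + 2*w - 15))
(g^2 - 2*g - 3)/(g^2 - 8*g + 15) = (g + 1)/(g - 5)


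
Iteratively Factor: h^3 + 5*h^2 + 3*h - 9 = (h - 1)*(h^2 + 6*h + 9) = (h - 1)*(h + 3)*(h + 3)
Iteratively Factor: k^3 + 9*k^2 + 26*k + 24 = (k + 4)*(k^2 + 5*k + 6) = (k + 2)*(k + 4)*(k + 3)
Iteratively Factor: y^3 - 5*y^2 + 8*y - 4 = (y - 1)*(y^2 - 4*y + 4) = (y - 2)*(y - 1)*(y - 2)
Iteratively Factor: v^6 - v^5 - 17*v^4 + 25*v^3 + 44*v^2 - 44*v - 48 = (v - 2)*(v^5 + v^4 - 15*v^3 - 5*v^2 + 34*v + 24) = (v - 2)*(v + 1)*(v^4 - 15*v^2 + 10*v + 24) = (v - 2)*(v + 1)^2*(v^3 - v^2 - 14*v + 24) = (v - 2)^2*(v + 1)^2*(v^2 + v - 12) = (v - 3)*(v - 2)^2*(v + 1)^2*(v + 4)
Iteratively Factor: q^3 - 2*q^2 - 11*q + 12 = (q + 3)*(q^2 - 5*q + 4) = (q - 1)*(q + 3)*(q - 4)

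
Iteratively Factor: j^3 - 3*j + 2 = (j + 2)*(j^2 - 2*j + 1) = (j - 1)*(j + 2)*(j - 1)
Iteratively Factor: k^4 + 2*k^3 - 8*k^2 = (k)*(k^3 + 2*k^2 - 8*k) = k^2*(k^2 + 2*k - 8) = k^2*(k + 4)*(k - 2)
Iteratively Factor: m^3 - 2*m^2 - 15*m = (m)*(m^2 - 2*m - 15) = m*(m - 5)*(m + 3)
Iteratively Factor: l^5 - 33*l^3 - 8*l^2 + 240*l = (l - 3)*(l^4 + 3*l^3 - 24*l^2 - 80*l) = (l - 3)*(l + 4)*(l^3 - l^2 - 20*l) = l*(l - 3)*(l + 4)*(l^2 - l - 20) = l*(l - 3)*(l + 4)^2*(l - 5)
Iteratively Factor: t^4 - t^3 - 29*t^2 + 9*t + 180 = (t - 3)*(t^3 + 2*t^2 - 23*t - 60) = (t - 3)*(t + 4)*(t^2 - 2*t - 15) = (t - 5)*(t - 3)*(t + 4)*(t + 3)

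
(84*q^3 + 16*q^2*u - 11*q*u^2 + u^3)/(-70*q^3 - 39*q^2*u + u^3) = (-6*q + u)/(5*q + u)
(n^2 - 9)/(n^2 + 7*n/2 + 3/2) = 2*(n - 3)/(2*n + 1)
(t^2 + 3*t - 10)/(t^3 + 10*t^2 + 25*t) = (t - 2)/(t*(t + 5))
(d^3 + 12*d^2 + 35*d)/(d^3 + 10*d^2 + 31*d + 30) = d*(d + 7)/(d^2 + 5*d + 6)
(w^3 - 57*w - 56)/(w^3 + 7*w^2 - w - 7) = (w - 8)/(w - 1)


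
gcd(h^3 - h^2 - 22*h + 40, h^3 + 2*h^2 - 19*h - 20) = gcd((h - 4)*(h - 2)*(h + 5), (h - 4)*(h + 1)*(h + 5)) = h^2 + h - 20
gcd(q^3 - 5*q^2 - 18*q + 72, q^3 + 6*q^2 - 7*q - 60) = q^2 + q - 12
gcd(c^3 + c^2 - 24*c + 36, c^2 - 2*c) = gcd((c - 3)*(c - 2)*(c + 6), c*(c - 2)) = c - 2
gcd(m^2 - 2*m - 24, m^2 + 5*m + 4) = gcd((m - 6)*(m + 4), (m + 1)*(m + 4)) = m + 4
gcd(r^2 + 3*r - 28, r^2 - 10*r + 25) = 1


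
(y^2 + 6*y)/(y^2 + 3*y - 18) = y/(y - 3)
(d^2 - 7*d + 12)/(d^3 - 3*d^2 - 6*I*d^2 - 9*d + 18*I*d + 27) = (d - 4)/(d^2 - 6*I*d - 9)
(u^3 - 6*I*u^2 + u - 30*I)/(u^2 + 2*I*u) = u - 8*I - 15/u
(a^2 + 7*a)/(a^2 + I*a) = (a + 7)/(a + I)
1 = 1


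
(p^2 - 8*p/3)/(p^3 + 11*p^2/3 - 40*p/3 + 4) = p*(3*p - 8)/(3*p^3 + 11*p^2 - 40*p + 12)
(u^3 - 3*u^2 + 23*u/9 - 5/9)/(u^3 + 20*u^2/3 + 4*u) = (9*u^3 - 27*u^2 + 23*u - 5)/(3*u*(3*u^2 + 20*u + 12))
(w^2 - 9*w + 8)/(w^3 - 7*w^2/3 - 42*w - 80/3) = 3*(w - 1)/(3*w^2 + 17*w + 10)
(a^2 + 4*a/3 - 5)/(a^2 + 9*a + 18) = (a - 5/3)/(a + 6)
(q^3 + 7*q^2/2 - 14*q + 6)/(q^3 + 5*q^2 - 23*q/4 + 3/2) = 2*(q - 2)/(2*q - 1)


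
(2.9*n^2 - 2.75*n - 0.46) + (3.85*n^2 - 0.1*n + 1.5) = 6.75*n^2 - 2.85*n + 1.04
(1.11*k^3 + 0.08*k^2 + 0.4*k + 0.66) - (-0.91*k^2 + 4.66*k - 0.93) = 1.11*k^3 + 0.99*k^2 - 4.26*k + 1.59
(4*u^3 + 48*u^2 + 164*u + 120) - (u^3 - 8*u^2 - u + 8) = 3*u^3 + 56*u^2 + 165*u + 112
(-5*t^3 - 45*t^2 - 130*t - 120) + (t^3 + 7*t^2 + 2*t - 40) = -4*t^3 - 38*t^2 - 128*t - 160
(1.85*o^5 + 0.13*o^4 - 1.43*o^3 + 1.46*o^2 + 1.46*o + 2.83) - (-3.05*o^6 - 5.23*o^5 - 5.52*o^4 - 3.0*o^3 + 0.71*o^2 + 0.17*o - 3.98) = 3.05*o^6 + 7.08*o^5 + 5.65*o^4 + 1.57*o^3 + 0.75*o^2 + 1.29*o + 6.81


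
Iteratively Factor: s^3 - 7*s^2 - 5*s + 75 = (s - 5)*(s^2 - 2*s - 15) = (s - 5)^2*(s + 3)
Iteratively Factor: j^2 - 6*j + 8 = (j - 2)*(j - 4)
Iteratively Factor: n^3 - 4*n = (n + 2)*(n^2 - 2*n) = (n - 2)*(n + 2)*(n)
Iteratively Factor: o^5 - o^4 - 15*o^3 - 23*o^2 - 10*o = (o + 2)*(o^4 - 3*o^3 - 9*o^2 - 5*o) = (o - 5)*(o + 2)*(o^3 + 2*o^2 + o) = (o - 5)*(o + 1)*(o + 2)*(o^2 + o) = o*(o - 5)*(o + 1)*(o + 2)*(o + 1)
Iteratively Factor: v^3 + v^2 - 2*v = (v + 2)*(v^2 - v) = (v - 1)*(v + 2)*(v)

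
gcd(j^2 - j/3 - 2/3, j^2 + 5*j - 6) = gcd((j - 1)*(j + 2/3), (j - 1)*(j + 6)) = j - 1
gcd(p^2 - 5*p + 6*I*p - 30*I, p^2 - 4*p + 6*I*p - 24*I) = p + 6*I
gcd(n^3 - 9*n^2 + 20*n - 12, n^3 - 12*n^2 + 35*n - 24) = n - 1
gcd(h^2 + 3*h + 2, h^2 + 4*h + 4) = h + 2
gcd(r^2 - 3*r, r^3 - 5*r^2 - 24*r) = r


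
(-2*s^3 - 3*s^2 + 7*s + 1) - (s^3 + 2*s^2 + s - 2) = -3*s^3 - 5*s^2 + 6*s + 3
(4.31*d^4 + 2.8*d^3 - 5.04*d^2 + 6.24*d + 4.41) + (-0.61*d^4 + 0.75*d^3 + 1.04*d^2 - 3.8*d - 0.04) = 3.7*d^4 + 3.55*d^3 - 4.0*d^2 + 2.44*d + 4.37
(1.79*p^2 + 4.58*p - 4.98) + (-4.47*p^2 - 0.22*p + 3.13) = -2.68*p^2 + 4.36*p - 1.85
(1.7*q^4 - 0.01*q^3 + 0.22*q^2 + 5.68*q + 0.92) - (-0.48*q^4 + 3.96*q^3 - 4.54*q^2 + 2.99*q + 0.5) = 2.18*q^4 - 3.97*q^3 + 4.76*q^2 + 2.69*q + 0.42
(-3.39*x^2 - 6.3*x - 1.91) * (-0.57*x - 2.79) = 1.9323*x^3 + 13.0491*x^2 + 18.6657*x + 5.3289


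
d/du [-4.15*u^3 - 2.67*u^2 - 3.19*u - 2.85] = -12.45*u^2 - 5.34*u - 3.19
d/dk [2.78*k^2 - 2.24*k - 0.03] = 5.56*k - 2.24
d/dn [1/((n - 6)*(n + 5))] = (1 - 2*n)/(n^4 - 2*n^3 - 59*n^2 + 60*n + 900)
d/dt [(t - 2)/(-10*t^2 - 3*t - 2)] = (-10*t^2 - 3*t + (t - 2)*(20*t + 3) - 2)/(10*t^2 + 3*t + 2)^2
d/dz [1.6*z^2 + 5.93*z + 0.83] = 3.2*z + 5.93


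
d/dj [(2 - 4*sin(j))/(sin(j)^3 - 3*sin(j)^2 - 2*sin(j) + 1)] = 2*(4*sin(j)^2 - 9*sin(j) + 6)*sin(j)*cos(j)/(sin(j)^3 - 3*sin(j)^2 - 2*sin(j) + 1)^2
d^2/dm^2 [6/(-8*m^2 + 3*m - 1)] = 12*(64*m^2 - 24*m - (16*m - 3)^2 + 8)/(8*m^2 - 3*m + 1)^3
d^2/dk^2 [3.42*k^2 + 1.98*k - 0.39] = 6.84000000000000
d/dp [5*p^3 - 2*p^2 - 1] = p*(15*p - 4)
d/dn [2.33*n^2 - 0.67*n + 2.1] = 4.66*n - 0.67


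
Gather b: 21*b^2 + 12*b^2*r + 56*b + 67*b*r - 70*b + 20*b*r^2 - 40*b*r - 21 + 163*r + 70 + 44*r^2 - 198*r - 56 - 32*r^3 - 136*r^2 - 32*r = b^2*(12*r + 21) + b*(20*r^2 + 27*r - 14) - 32*r^3 - 92*r^2 - 67*r - 7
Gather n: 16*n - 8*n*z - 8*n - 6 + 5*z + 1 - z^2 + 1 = n*(8 - 8*z) - z^2 + 5*z - 4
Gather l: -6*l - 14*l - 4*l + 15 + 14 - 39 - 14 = -24*l - 24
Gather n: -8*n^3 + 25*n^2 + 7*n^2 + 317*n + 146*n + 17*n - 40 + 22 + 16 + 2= -8*n^3 + 32*n^2 + 480*n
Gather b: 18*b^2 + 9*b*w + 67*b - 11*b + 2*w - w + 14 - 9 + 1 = 18*b^2 + b*(9*w + 56) + w + 6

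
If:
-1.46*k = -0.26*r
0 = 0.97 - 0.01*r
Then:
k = 17.27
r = 97.00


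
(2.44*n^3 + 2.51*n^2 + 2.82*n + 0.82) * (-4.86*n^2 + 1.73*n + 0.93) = -11.8584*n^5 - 7.9774*n^4 - 7.0937*n^3 + 3.2277*n^2 + 4.0412*n + 0.7626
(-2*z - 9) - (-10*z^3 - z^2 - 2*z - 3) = 10*z^3 + z^2 - 6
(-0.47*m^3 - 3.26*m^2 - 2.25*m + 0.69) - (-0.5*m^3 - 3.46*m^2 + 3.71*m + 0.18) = 0.03*m^3 + 0.2*m^2 - 5.96*m + 0.51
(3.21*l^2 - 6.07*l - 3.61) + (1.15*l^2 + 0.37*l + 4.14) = 4.36*l^2 - 5.7*l + 0.53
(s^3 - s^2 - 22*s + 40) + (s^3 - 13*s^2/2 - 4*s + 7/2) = 2*s^3 - 15*s^2/2 - 26*s + 87/2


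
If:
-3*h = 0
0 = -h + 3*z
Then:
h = 0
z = 0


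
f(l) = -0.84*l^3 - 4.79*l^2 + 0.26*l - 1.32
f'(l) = -2.52*l^2 - 9.58*l + 0.26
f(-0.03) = -1.33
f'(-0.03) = 0.55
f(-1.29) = -7.82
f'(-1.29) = 8.42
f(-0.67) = -3.39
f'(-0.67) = 5.55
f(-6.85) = 42.13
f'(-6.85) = -52.36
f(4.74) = -197.16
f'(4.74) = -101.77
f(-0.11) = -1.41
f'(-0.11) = 1.28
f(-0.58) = -2.92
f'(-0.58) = 4.97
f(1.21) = -9.51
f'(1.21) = -15.02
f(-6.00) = 6.12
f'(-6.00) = -32.98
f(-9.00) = 220.71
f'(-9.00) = -117.64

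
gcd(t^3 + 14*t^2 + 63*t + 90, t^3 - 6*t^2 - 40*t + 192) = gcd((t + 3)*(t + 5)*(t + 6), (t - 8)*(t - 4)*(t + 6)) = t + 6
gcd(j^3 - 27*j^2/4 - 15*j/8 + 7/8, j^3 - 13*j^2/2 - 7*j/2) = j^2 - 13*j/2 - 7/2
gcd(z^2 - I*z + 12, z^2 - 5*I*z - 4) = z - 4*I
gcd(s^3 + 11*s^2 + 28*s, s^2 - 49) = s + 7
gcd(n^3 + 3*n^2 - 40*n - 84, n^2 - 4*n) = 1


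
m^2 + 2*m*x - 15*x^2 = (m - 3*x)*(m + 5*x)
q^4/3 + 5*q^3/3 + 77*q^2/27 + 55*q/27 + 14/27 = (q/3 + 1/3)*(q + 2/3)*(q + 1)*(q + 7/3)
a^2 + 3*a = a*(a + 3)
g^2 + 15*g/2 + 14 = (g + 7/2)*(g + 4)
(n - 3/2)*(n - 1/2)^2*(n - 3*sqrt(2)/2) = n^4 - 5*n^3/2 - 3*sqrt(2)*n^3/2 + 7*n^2/4 + 15*sqrt(2)*n^2/4 - 21*sqrt(2)*n/8 - 3*n/8 + 9*sqrt(2)/16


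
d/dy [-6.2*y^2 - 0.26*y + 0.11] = -12.4*y - 0.26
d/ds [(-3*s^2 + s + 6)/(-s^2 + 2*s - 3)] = 5*(-s^2 + 6*s - 3)/(s^4 - 4*s^3 + 10*s^2 - 12*s + 9)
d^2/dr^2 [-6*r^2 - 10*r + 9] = -12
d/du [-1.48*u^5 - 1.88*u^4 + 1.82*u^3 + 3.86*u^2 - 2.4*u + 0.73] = -7.4*u^4 - 7.52*u^3 + 5.46*u^2 + 7.72*u - 2.4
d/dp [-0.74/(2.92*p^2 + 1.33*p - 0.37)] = (4.3216*p + 0.9842)/(2.92*p^2 + 1.33*p - 0.37)^2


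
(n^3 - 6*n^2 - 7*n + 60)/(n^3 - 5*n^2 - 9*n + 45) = (n - 4)/(n - 3)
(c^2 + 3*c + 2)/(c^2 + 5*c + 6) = (c + 1)/(c + 3)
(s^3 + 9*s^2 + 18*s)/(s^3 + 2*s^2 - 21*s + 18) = s*(s + 3)/(s^2 - 4*s + 3)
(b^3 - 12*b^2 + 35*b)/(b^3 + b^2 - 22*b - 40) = b*(b - 7)/(b^2 + 6*b + 8)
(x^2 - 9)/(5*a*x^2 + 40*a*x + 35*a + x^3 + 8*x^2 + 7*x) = (x^2 - 9)/(5*a*x^2 + 40*a*x + 35*a + x^3 + 8*x^2 + 7*x)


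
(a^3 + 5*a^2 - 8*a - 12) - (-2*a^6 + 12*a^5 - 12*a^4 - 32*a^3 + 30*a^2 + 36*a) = 2*a^6 - 12*a^5 + 12*a^4 + 33*a^3 - 25*a^2 - 44*a - 12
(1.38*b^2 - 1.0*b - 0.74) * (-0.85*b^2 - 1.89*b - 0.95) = -1.173*b^4 - 1.7582*b^3 + 1.208*b^2 + 2.3486*b + 0.703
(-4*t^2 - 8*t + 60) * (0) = 0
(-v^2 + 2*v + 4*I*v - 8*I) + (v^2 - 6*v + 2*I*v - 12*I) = -4*v + 6*I*v - 20*I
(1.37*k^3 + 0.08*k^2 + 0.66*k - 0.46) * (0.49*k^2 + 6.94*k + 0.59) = 0.6713*k^5 + 9.547*k^4 + 1.6869*k^3 + 4.4022*k^2 - 2.803*k - 0.2714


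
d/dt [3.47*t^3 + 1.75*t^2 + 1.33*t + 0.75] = 10.41*t^2 + 3.5*t + 1.33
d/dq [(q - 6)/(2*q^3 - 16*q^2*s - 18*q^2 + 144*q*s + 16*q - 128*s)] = (q^3 - 8*q^2*s - 9*q^2 + 72*q*s + 8*q - 64*s - (q - 6)*(3*q^2 - 16*q*s - 18*q + 72*s + 8))/(2*(q^3 - 8*q^2*s - 9*q^2 + 72*q*s + 8*q - 64*s)^2)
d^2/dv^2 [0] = 0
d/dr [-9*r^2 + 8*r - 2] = 8 - 18*r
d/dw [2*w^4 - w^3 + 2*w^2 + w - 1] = 8*w^3 - 3*w^2 + 4*w + 1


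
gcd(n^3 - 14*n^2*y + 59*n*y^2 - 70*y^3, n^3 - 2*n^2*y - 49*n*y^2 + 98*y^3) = n^2 - 9*n*y + 14*y^2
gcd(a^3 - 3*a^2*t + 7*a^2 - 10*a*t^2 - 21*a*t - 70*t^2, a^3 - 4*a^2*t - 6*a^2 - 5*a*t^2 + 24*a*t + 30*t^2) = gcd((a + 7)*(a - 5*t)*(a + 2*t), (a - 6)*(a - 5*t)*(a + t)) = -a + 5*t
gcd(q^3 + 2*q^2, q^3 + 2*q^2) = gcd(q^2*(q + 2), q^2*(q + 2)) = q^3 + 2*q^2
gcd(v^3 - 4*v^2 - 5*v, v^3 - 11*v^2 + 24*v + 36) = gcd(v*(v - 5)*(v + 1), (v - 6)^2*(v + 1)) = v + 1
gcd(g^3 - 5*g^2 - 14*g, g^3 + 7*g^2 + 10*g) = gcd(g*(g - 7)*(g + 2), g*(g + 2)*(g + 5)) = g^2 + 2*g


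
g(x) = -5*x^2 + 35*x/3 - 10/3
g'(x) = 35/3 - 10*x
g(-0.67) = -13.39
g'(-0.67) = 18.37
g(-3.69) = -114.46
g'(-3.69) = 48.57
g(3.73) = -29.38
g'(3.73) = -25.63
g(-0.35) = -8.03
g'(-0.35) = 15.17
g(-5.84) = -241.99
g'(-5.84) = 70.07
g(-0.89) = -17.68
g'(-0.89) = 20.57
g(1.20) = 3.47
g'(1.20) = -0.33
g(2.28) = -2.73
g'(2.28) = -11.13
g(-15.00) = -1303.33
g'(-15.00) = 161.67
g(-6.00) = -253.33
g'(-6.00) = 71.67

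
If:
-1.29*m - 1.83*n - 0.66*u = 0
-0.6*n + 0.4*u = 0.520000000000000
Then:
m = 1.22945736434109 - 1.45736434108527*u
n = 0.666666666666667*u - 0.866666666666667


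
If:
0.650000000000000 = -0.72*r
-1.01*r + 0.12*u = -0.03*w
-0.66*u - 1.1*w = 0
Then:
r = -0.90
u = -8.94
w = 5.36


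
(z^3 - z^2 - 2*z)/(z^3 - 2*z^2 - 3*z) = (z - 2)/(z - 3)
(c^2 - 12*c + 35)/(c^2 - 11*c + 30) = (c - 7)/(c - 6)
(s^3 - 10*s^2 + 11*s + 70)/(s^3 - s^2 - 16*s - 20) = (s - 7)/(s + 2)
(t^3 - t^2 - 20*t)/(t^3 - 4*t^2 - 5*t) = (t + 4)/(t + 1)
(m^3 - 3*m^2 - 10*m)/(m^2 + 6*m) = (m^2 - 3*m - 10)/(m + 6)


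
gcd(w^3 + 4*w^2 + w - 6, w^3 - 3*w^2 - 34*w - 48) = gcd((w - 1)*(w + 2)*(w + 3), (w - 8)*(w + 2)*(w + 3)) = w^2 + 5*w + 6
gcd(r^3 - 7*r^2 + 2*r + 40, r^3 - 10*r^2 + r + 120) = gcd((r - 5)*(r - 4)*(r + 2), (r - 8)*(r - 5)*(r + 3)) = r - 5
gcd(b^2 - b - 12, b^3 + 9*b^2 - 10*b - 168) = b - 4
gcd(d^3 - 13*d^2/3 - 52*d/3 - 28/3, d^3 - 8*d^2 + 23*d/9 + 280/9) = d - 7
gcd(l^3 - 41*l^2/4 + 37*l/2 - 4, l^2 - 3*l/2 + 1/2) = 1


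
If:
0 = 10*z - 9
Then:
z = 9/10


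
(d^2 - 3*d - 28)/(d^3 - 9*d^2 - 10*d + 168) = 1/(d - 6)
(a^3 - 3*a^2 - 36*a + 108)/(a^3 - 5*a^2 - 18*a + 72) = (a + 6)/(a + 4)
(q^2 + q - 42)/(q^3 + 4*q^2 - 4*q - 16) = (q^2 + q - 42)/(q^3 + 4*q^2 - 4*q - 16)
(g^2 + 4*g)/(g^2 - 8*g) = (g + 4)/(g - 8)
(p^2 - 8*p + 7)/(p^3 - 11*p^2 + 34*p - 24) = (p - 7)/(p^2 - 10*p + 24)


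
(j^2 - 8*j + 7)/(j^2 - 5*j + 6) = (j^2 - 8*j + 7)/(j^2 - 5*j + 6)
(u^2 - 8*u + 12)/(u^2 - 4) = (u - 6)/(u + 2)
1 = 1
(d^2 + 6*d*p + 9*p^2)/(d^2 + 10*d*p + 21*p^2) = (d + 3*p)/(d + 7*p)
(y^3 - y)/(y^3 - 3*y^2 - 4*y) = (y - 1)/(y - 4)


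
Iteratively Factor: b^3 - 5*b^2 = (b)*(b^2 - 5*b) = b*(b - 5)*(b)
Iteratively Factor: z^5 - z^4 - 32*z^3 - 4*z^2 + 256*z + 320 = (z + 2)*(z^4 - 3*z^3 - 26*z^2 + 48*z + 160) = (z + 2)^2*(z^3 - 5*z^2 - 16*z + 80) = (z - 4)*(z + 2)^2*(z^2 - z - 20) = (z - 4)*(z + 2)^2*(z + 4)*(z - 5)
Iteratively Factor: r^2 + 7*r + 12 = (r + 4)*(r + 3)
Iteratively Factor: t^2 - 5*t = (t - 5)*(t)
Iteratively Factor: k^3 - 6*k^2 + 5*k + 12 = (k + 1)*(k^2 - 7*k + 12) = (k - 4)*(k + 1)*(k - 3)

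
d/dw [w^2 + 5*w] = 2*w + 5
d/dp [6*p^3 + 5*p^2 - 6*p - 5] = 18*p^2 + 10*p - 6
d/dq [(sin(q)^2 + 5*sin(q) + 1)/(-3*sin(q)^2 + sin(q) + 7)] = 2*(10*sin(q) - 8*cos(q)^2 + 25)*cos(q)/(sin(q) + 3*cos(q)^2 + 4)^2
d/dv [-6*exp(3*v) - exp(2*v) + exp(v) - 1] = (-18*exp(2*v) - 2*exp(v) + 1)*exp(v)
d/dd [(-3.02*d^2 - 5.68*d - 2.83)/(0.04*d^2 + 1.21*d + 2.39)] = (-3.427*d^2 - 14.2092*d - 10.1509)/(0.0016*d^4 + 0.0968*d^3 + 1.6553*d^2 + 5.7838*d + 5.7121)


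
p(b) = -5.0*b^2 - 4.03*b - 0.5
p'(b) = -10.0*b - 4.03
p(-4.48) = -82.80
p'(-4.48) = 40.77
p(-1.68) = -7.84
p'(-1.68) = 12.77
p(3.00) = -57.59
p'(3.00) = -34.03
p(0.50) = -3.76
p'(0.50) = -9.03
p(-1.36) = -4.27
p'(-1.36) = 9.57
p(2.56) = -43.58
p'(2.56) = -29.63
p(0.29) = -2.09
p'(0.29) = -6.93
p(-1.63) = -7.22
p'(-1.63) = 12.27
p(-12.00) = -672.14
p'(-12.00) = 115.97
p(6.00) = -204.68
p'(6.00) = -64.03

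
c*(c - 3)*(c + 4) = c^3 + c^2 - 12*c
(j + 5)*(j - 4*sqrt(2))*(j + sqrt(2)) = j^3 - 3*sqrt(2)*j^2 + 5*j^2 - 15*sqrt(2)*j - 8*j - 40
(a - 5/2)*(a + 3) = a^2 + a/2 - 15/2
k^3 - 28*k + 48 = (k - 4)*(k - 2)*(k + 6)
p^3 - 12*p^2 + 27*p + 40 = (p - 8)*(p - 5)*(p + 1)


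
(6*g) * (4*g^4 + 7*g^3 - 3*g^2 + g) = 24*g^5 + 42*g^4 - 18*g^3 + 6*g^2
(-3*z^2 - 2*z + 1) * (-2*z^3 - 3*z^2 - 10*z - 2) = 6*z^5 + 13*z^4 + 34*z^3 + 23*z^2 - 6*z - 2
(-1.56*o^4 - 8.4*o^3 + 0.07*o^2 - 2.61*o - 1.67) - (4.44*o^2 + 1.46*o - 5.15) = -1.56*o^4 - 8.4*o^3 - 4.37*o^2 - 4.07*o + 3.48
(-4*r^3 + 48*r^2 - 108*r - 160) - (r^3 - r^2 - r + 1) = -5*r^3 + 49*r^2 - 107*r - 161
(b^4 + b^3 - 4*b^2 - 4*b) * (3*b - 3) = 3*b^5 - 15*b^3 + 12*b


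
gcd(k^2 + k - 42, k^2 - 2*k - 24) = k - 6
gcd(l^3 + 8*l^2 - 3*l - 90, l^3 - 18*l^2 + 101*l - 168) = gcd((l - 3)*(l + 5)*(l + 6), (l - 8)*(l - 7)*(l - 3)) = l - 3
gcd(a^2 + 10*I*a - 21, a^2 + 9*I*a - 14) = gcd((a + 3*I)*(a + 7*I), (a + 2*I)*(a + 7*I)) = a + 7*I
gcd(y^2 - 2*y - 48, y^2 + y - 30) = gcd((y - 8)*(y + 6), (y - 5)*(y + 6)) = y + 6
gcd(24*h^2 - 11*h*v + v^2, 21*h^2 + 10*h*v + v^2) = 1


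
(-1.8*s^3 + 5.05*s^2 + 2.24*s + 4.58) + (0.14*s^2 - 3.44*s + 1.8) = -1.8*s^3 + 5.19*s^2 - 1.2*s + 6.38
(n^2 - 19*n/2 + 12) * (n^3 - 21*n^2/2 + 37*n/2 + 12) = n^5 - 20*n^4 + 521*n^3/4 - 1159*n^2/4 + 108*n + 144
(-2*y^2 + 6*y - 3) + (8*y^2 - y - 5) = 6*y^2 + 5*y - 8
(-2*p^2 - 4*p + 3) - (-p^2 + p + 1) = -p^2 - 5*p + 2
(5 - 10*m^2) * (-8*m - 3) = 80*m^3 + 30*m^2 - 40*m - 15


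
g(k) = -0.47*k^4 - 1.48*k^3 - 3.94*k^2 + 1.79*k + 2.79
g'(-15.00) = 5465.99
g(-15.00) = -19709.31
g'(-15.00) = 5465.99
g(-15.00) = -19709.31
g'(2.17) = -55.43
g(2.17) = -37.42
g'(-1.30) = 8.66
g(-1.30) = -4.29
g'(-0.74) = 5.95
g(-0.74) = -0.23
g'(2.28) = -61.54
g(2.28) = -43.85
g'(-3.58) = 59.36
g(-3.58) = -63.41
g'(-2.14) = 16.74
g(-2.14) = -14.44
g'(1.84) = -39.45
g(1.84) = -21.86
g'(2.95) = -108.36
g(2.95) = -99.81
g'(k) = -1.88*k^3 - 4.44*k^2 - 7.88*k + 1.79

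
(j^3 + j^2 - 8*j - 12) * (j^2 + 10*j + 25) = j^5 + 11*j^4 + 27*j^3 - 67*j^2 - 320*j - 300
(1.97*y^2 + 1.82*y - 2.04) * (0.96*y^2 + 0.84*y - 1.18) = 1.8912*y^4 + 3.402*y^3 - 2.7542*y^2 - 3.8612*y + 2.4072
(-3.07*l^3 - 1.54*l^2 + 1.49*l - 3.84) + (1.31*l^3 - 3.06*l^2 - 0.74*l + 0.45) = -1.76*l^3 - 4.6*l^2 + 0.75*l - 3.39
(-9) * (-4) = 36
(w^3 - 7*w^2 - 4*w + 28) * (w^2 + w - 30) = w^5 - 6*w^4 - 41*w^3 + 234*w^2 + 148*w - 840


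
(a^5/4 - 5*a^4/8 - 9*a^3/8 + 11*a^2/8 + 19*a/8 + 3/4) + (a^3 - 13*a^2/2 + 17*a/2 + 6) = a^5/4 - 5*a^4/8 - a^3/8 - 41*a^2/8 + 87*a/8 + 27/4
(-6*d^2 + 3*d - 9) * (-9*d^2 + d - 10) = 54*d^4 - 33*d^3 + 144*d^2 - 39*d + 90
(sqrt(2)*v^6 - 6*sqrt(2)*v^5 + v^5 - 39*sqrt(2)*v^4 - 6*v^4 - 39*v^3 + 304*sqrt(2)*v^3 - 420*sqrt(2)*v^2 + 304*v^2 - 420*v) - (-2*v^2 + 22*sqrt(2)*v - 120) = sqrt(2)*v^6 - 6*sqrt(2)*v^5 + v^5 - 39*sqrt(2)*v^4 - 6*v^4 - 39*v^3 + 304*sqrt(2)*v^3 - 420*sqrt(2)*v^2 + 306*v^2 - 420*v - 22*sqrt(2)*v + 120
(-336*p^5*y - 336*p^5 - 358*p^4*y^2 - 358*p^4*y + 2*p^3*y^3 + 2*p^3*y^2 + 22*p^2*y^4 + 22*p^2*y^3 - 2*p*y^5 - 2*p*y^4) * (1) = -336*p^5*y - 336*p^5 - 358*p^4*y^2 - 358*p^4*y + 2*p^3*y^3 + 2*p^3*y^2 + 22*p^2*y^4 + 22*p^2*y^3 - 2*p*y^5 - 2*p*y^4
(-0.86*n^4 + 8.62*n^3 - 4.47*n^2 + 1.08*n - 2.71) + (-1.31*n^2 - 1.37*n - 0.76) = -0.86*n^4 + 8.62*n^3 - 5.78*n^2 - 0.29*n - 3.47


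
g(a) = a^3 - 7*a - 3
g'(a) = 3*a^2 - 7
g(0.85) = -8.34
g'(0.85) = -4.83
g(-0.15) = -1.95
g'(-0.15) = -6.93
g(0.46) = -6.12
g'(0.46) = -6.37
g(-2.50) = -1.12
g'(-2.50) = 11.75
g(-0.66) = 1.33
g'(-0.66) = -5.69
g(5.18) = 99.73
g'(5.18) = 73.50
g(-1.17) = 3.59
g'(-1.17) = -2.89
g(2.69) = -2.36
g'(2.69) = 14.71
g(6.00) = 171.00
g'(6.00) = 101.00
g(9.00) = 663.00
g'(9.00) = 236.00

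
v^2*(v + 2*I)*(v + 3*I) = v^4 + 5*I*v^3 - 6*v^2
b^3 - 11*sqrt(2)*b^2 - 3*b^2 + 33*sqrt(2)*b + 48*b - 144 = (b - 3)*(b - 8*sqrt(2))*(b - 3*sqrt(2))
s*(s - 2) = s^2 - 2*s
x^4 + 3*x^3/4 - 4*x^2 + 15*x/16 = x*(x - 3/2)*(x - 1/4)*(x + 5/2)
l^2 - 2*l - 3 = (l - 3)*(l + 1)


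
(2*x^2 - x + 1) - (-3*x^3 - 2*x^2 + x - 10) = 3*x^3 + 4*x^2 - 2*x + 11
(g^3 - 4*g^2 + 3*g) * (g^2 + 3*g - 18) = g^5 - g^4 - 27*g^3 + 81*g^2 - 54*g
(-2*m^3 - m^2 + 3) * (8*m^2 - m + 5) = -16*m^5 - 6*m^4 - 9*m^3 + 19*m^2 - 3*m + 15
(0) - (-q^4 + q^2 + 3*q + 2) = q^4 - q^2 - 3*q - 2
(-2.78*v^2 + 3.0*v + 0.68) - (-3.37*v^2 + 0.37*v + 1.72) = 0.59*v^2 + 2.63*v - 1.04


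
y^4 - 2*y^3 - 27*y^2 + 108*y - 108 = (y - 3)^2*(y - 2)*(y + 6)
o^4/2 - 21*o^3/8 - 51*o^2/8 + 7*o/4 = o*(o/2 + 1)*(o - 7)*(o - 1/4)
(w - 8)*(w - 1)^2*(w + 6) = w^4 - 4*w^3 - 43*w^2 + 94*w - 48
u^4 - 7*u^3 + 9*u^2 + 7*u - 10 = (u - 5)*(u - 2)*(u - 1)*(u + 1)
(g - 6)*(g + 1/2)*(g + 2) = g^3 - 7*g^2/2 - 14*g - 6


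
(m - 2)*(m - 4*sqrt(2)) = m^2 - 4*sqrt(2)*m - 2*m + 8*sqrt(2)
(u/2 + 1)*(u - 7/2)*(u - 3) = u^3/2 - 9*u^2/4 - 5*u/4 + 21/2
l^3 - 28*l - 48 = (l - 6)*(l + 2)*(l + 4)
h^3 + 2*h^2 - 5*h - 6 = (h - 2)*(h + 1)*(h + 3)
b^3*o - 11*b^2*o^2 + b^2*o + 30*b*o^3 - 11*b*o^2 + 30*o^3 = (b - 6*o)*(b - 5*o)*(b*o + o)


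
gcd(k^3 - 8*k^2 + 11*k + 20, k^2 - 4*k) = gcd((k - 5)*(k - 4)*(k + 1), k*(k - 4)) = k - 4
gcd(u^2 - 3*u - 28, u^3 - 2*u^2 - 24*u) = u + 4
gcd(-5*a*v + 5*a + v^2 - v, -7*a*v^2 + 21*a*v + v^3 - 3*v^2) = 1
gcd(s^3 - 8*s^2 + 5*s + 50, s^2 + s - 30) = s - 5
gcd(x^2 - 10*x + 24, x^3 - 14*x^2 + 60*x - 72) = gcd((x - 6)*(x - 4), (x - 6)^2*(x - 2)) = x - 6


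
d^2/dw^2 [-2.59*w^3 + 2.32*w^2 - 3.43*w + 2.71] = 4.64 - 15.54*w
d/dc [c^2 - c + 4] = 2*c - 1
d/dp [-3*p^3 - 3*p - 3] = -9*p^2 - 3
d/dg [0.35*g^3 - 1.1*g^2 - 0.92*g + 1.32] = 1.05*g^2 - 2.2*g - 0.92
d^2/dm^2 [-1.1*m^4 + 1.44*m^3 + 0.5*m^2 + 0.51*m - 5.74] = -13.2*m^2 + 8.64*m + 1.0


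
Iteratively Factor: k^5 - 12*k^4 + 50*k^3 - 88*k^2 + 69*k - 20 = (k - 4)*(k^4 - 8*k^3 + 18*k^2 - 16*k + 5) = (k - 4)*(k - 1)*(k^3 - 7*k^2 + 11*k - 5) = (k - 4)*(k - 1)^2*(k^2 - 6*k + 5) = (k - 4)*(k - 1)^3*(k - 5)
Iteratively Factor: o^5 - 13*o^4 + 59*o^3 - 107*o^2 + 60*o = (o)*(o^4 - 13*o^3 + 59*o^2 - 107*o + 60) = o*(o - 1)*(o^3 - 12*o^2 + 47*o - 60) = o*(o - 3)*(o - 1)*(o^2 - 9*o + 20) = o*(o - 4)*(o - 3)*(o - 1)*(o - 5)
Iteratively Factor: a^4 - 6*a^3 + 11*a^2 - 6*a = (a)*(a^3 - 6*a^2 + 11*a - 6) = a*(a - 1)*(a^2 - 5*a + 6) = a*(a - 2)*(a - 1)*(a - 3)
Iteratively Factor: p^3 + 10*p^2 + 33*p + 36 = (p + 4)*(p^2 + 6*p + 9) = (p + 3)*(p + 4)*(p + 3)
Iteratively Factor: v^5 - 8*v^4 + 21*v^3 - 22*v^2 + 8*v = (v)*(v^4 - 8*v^3 + 21*v^2 - 22*v + 8) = v*(v - 4)*(v^3 - 4*v^2 + 5*v - 2) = v*(v - 4)*(v - 1)*(v^2 - 3*v + 2) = v*(v - 4)*(v - 2)*(v - 1)*(v - 1)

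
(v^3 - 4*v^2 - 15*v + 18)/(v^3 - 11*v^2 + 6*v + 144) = (v - 1)/(v - 8)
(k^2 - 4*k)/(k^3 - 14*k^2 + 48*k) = (k - 4)/(k^2 - 14*k + 48)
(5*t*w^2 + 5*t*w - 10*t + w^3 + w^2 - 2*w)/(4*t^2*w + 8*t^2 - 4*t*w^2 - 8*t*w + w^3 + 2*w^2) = (5*t*w - 5*t + w^2 - w)/(4*t^2 - 4*t*w + w^2)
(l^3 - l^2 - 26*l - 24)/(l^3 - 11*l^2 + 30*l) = (l^2 + 5*l + 4)/(l*(l - 5))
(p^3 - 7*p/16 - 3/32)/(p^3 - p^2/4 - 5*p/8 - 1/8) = (p - 3/4)/(p - 1)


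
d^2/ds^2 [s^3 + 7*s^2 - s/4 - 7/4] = 6*s + 14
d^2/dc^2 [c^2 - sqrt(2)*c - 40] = 2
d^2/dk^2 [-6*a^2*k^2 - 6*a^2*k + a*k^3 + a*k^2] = 2*a*(-6*a + 3*k + 1)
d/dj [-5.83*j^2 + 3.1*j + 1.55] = 3.1 - 11.66*j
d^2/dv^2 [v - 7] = 0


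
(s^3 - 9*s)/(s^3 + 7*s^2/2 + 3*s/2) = 2*(s - 3)/(2*s + 1)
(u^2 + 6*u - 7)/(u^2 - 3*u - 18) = (-u^2 - 6*u + 7)/(-u^2 + 3*u + 18)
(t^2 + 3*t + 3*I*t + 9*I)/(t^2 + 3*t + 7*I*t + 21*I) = (t + 3*I)/(t + 7*I)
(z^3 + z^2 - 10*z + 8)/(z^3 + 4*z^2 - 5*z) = (z^2 + 2*z - 8)/(z*(z + 5))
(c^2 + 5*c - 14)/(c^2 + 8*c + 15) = (c^2 + 5*c - 14)/(c^2 + 8*c + 15)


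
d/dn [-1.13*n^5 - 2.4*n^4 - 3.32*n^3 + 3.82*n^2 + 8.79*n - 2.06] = -5.65*n^4 - 9.6*n^3 - 9.96*n^2 + 7.64*n + 8.79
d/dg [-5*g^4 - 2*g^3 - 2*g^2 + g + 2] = -20*g^3 - 6*g^2 - 4*g + 1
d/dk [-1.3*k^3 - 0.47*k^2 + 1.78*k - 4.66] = -3.9*k^2 - 0.94*k + 1.78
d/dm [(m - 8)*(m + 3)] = 2*m - 5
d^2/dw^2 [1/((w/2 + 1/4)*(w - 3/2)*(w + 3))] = 16*(96*w^4 + 256*w^3 + 12*w^2 - 252*w + 297)/(64*w^9 + 384*w^8 + 48*w^7 - 2800*w^6 - 1908*w^5 + 6912*w^4 + 4077*w^3 - 4131*w^2 - 3645*w - 729)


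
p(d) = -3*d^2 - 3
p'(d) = -6*d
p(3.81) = -46.55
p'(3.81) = -22.86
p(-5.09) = -80.72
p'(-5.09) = 30.54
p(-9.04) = -248.16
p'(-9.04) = 54.24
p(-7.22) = -159.39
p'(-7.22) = 43.32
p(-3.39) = -37.48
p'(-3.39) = 20.34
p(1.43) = -9.13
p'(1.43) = -8.58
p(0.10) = -3.03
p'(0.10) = -0.60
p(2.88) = -27.88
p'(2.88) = -17.28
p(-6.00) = -111.00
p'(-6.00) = 36.00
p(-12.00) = -435.00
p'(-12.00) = 72.00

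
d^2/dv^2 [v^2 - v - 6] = 2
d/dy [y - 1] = 1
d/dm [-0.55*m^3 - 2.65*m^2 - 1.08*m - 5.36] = -1.65*m^2 - 5.3*m - 1.08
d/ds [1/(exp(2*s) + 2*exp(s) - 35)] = -2*(exp(s) + 1)*exp(s)/(exp(2*s) + 2*exp(s) - 35)^2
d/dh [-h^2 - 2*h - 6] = -2*h - 2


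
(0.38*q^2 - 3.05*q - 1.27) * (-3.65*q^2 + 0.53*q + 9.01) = -1.387*q^4 + 11.3339*q^3 + 6.4428*q^2 - 28.1536*q - 11.4427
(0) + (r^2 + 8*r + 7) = r^2 + 8*r + 7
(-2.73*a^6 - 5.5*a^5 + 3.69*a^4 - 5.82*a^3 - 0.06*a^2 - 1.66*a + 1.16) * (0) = 0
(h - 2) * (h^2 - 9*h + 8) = h^3 - 11*h^2 + 26*h - 16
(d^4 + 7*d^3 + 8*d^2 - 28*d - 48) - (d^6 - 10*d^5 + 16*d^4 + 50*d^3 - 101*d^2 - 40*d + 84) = -d^6 + 10*d^5 - 15*d^4 - 43*d^3 + 109*d^2 + 12*d - 132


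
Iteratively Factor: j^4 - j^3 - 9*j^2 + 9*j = (j - 1)*(j^3 - 9*j) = j*(j - 1)*(j^2 - 9) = j*(j - 3)*(j - 1)*(j + 3)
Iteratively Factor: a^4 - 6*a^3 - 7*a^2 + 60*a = (a)*(a^3 - 6*a^2 - 7*a + 60) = a*(a - 5)*(a^2 - a - 12) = a*(a - 5)*(a - 4)*(a + 3)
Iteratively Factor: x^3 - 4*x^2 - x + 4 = (x - 1)*(x^2 - 3*x - 4) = (x - 4)*(x - 1)*(x + 1)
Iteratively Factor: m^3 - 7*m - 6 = (m - 3)*(m^2 + 3*m + 2) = (m - 3)*(m + 2)*(m + 1)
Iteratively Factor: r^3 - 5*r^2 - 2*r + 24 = (r - 3)*(r^2 - 2*r - 8) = (r - 4)*(r - 3)*(r + 2)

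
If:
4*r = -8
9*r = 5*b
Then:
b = -18/5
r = -2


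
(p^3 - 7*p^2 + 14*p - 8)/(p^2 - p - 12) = (p^2 - 3*p + 2)/(p + 3)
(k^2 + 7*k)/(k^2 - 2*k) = (k + 7)/(k - 2)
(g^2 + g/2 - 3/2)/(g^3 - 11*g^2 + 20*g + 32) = (2*g^2 + g - 3)/(2*(g^3 - 11*g^2 + 20*g + 32))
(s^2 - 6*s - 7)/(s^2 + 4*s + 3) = (s - 7)/(s + 3)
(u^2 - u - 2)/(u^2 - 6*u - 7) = (u - 2)/(u - 7)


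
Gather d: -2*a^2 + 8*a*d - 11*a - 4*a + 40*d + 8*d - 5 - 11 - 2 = -2*a^2 - 15*a + d*(8*a + 48) - 18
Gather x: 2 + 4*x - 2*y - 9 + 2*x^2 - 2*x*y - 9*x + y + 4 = 2*x^2 + x*(-2*y - 5) - y - 3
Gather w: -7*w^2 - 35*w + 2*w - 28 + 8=-7*w^2 - 33*w - 20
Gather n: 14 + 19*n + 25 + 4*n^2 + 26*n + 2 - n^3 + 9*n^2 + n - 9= -n^3 + 13*n^2 + 46*n + 32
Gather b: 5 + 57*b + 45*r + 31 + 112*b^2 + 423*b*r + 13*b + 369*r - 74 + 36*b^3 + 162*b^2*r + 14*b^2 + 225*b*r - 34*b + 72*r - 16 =36*b^3 + b^2*(162*r + 126) + b*(648*r + 36) + 486*r - 54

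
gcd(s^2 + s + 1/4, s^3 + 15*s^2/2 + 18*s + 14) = 1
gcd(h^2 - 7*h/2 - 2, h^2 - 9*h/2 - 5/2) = h + 1/2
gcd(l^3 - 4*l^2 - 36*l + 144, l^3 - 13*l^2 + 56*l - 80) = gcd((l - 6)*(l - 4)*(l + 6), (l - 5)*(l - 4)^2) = l - 4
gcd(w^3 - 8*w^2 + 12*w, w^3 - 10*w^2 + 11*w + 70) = 1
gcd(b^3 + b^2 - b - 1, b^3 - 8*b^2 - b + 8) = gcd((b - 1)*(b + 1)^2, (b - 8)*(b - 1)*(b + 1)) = b^2 - 1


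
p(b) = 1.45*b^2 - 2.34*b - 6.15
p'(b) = 2.9*b - 2.34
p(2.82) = -1.22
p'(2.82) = 5.84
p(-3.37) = 18.20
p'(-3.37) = -12.11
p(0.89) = -7.08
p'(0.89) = 0.24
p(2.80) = -1.33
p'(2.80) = 5.78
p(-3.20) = 16.19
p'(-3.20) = -11.62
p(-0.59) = -4.26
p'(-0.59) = -4.05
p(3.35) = 2.28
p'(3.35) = 7.38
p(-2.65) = 10.23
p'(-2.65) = -10.02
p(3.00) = -0.12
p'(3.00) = 6.36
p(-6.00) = 60.09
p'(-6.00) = -19.74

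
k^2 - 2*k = k*(k - 2)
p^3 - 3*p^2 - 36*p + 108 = (p - 6)*(p - 3)*(p + 6)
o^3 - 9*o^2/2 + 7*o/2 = o*(o - 7/2)*(o - 1)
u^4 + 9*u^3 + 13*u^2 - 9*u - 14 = (u - 1)*(u + 1)*(u + 2)*(u + 7)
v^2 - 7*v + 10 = (v - 5)*(v - 2)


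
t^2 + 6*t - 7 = (t - 1)*(t + 7)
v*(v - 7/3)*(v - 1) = v^3 - 10*v^2/3 + 7*v/3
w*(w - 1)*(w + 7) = w^3 + 6*w^2 - 7*w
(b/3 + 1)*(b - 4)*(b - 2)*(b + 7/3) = b^4/3 - 2*b^3/9 - 17*b^2/3 + 2*b/9 + 56/3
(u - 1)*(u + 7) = u^2 + 6*u - 7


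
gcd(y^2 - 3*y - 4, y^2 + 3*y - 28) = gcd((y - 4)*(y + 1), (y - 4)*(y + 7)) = y - 4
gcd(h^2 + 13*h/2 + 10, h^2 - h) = 1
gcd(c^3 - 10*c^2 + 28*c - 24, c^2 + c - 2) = 1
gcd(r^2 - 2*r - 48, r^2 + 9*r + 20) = 1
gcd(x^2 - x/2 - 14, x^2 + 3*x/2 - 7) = x + 7/2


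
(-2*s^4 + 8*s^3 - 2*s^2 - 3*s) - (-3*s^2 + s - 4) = -2*s^4 + 8*s^3 + s^2 - 4*s + 4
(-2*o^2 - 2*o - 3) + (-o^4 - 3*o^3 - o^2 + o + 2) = -o^4 - 3*o^3 - 3*o^2 - o - 1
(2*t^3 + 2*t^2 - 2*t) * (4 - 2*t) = -4*t^4 + 4*t^3 + 12*t^2 - 8*t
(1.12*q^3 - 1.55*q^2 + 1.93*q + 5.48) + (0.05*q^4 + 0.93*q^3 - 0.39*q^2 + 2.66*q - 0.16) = 0.05*q^4 + 2.05*q^3 - 1.94*q^2 + 4.59*q + 5.32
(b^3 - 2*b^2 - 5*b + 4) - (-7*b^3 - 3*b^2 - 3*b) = 8*b^3 + b^2 - 2*b + 4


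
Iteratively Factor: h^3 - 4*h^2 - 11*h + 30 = (h - 5)*(h^2 + h - 6) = (h - 5)*(h - 2)*(h + 3)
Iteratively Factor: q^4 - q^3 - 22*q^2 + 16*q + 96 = (q - 4)*(q^3 + 3*q^2 - 10*q - 24) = (q - 4)*(q - 3)*(q^2 + 6*q + 8) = (q - 4)*(q - 3)*(q + 2)*(q + 4)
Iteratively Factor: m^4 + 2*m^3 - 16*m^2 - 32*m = (m + 4)*(m^3 - 2*m^2 - 8*m) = (m - 4)*(m + 4)*(m^2 + 2*m) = m*(m - 4)*(m + 4)*(m + 2)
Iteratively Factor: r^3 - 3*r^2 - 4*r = (r + 1)*(r^2 - 4*r) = r*(r + 1)*(r - 4)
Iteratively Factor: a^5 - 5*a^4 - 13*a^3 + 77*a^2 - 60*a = (a + 4)*(a^4 - 9*a^3 + 23*a^2 - 15*a) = (a - 1)*(a + 4)*(a^3 - 8*a^2 + 15*a) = (a - 3)*(a - 1)*(a + 4)*(a^2 - 5*a) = (a - 5)*(a - 3)*(a - 1)*(a + 4)*(a)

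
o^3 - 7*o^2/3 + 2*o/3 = o*(o - 2)*(o - 1/3)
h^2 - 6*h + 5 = (h - 5)*(h - 1)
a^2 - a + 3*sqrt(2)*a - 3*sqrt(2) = (a - 1)*(a + 3*sqrt(2))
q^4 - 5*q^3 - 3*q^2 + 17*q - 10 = (q - 5)*(q - 1)^2*(q + 2)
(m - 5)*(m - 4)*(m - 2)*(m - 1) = m^4 - 12*m^3 + 49*m^2 - 78*m + 40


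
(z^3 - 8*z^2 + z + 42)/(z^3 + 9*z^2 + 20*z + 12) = (z^2 - 10*z + 21)/(z^2 + 7*z + 6)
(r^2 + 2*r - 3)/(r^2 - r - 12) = (r - 1)/(r - 4)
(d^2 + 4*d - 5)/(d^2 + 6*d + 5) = (d - 1)/(d + 1)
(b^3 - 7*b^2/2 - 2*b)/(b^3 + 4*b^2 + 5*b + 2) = b*(2*b^2 - 7*b - 4)/(2*(b^3 + 4*b^2 + 5*b + 2))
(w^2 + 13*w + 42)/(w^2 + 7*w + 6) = (w + 7)/(w + 1)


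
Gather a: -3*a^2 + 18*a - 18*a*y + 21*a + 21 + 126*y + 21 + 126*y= -3*a^2 + a*(39 - 18*y) + 252*y + 42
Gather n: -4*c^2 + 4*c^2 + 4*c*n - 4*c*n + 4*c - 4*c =0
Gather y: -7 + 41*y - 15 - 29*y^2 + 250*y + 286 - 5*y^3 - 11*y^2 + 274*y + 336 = -5*y^3 - 40*y^2 + 565*y + 600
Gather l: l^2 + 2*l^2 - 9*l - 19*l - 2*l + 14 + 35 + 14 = 3*l^2 - 30*l + 63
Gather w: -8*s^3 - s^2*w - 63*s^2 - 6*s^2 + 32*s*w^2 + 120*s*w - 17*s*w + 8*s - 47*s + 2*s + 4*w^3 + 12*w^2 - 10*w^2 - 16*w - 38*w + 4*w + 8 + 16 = -8*s^3 - 69*s^2 - 37*s + 4*w^3 + w^2*(32*s + 2) + w*(-s^2 + 103*s - 50) + 24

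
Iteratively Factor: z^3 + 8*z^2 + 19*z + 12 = (z + 3)*(z^2 + 5*z + 4) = (z + 1)*(z + 3)*(z + 4)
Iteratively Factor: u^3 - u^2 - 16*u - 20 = (u + 2)*(u^2 - 3*u - 10) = (u + 2)^2*(u - 5)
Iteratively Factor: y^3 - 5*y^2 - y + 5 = (y - 5)*(y^2 - 1) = (y - 5)*(y + 1)*(y - 1)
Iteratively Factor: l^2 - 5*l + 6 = (l - 3)*(l - 2)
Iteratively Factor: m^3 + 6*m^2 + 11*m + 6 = (m + 3)*(m^2 + 3*m + 2) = (m + 2)*(m + 3)*(m + 1)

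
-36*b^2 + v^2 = (-6*b + v)*(6*b + v)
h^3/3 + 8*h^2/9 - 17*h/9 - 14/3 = (h/3 + 1)*(h - 7/3)*(h + 2)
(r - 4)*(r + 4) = r^2 - 16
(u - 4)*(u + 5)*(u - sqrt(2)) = u^3 - sqrt(2)*u^2 + u^2 - 20*u - sqrt(2)*u + 20*sqrt(2)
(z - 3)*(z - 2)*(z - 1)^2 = z^4 - 7*z^3 + 17*z^2 - 17*z + 6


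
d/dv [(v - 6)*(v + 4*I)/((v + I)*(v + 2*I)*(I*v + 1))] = (I*v^4 + v^3*(-8 - 12*I) + v^2*(84 - 9*I) + v*(4 + 96*I) + 12 + 8*I)/(v^6 + 4*I*v^5 - 2*v^4 + 8*I*v^3 - 7*v^2 + 4*I*v - 4)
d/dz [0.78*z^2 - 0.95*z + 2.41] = 1.56*z - 0.95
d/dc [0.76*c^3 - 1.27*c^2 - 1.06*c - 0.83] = 2.28*c^2 - 2.54*c - 1.06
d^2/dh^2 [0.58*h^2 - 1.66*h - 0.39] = 1.16000000000000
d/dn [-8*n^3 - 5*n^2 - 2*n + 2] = -24*n^2 - 10*n - 2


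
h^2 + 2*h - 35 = (h - 5)*(h + 7)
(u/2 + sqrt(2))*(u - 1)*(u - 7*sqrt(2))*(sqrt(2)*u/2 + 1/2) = sqrt(2)*u^4/4 - 9*u^3/4 - sqrt(2)*u^3/4 - 33*sqrt(2)*u^2/4 + 9*u^2/4 - 7*u + 33*sqrt(2)*u/4 + 7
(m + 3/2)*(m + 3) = m^2 + 9*m/2 + 9/2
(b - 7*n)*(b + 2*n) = b^2 - 5*b*n - 14*n^2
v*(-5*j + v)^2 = 25*j^2*v - 10*j*v^2 + v^3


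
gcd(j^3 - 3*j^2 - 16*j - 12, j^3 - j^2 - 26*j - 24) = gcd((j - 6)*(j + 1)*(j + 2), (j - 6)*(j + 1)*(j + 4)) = j^2 - 5*j - 6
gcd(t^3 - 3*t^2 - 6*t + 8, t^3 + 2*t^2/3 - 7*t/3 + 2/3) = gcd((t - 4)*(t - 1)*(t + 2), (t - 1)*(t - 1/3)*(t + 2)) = t^2 + t - 2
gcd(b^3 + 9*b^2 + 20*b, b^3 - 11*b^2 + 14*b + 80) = 1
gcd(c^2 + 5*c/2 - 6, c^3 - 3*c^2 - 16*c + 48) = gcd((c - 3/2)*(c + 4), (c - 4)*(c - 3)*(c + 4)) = c + 4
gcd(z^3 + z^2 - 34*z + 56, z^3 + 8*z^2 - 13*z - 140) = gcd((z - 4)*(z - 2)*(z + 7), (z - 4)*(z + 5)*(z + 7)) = z^2 + 3*z - 28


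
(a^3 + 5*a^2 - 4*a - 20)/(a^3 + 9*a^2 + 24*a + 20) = (a - 2)/(a + 2)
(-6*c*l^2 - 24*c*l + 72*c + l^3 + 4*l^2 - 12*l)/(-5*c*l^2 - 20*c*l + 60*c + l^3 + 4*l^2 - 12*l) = (6*c - l)/(5*c - l)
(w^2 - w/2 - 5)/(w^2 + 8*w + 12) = (w - 5/2)/(w + 6)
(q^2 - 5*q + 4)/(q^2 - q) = (q - 4)/q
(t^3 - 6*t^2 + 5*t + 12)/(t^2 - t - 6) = (t^2 - 3*t - 4)/(t + 2)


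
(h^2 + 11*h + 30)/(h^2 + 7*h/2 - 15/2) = 2*(h + 6)/(2*h - 3)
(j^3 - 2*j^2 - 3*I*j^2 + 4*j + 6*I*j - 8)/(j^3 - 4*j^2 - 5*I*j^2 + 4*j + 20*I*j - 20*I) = (j^2 - 3*I*j + 4)/(j^2 - j*(2 + 5*I) + 10*I)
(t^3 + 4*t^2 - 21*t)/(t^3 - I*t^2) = (t^2 + 4*t - 21)/(t*(t - I))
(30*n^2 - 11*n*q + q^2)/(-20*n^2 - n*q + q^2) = (-6*n + q)/(4*n + q)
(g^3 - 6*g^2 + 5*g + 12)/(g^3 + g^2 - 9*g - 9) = (g - 4)/(g + 3)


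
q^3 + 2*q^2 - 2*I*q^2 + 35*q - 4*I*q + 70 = (q + 2)*(q - 7*I)*(q + 5*I)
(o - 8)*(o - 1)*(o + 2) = o^3 - 7*o^2 - 10*o + 16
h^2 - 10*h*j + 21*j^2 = (h - 7*j)*(h - 3*j)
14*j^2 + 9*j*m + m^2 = (2*j + m)*(7*j + m)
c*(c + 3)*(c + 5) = c^3 + 8*c^2 + 15*c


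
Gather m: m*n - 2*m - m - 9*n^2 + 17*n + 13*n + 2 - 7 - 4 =m*(n - 3) - 9*n^2 + 30*n - 9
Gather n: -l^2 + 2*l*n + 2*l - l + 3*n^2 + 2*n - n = -l^2 + l + 3*n^2 + n*(2*l + 1)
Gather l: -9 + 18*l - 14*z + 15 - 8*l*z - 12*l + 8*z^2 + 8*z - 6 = l*(6 - 8*z) + 8*z^2 - 6*z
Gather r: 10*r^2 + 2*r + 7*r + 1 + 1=10*r^2 + 9*r + 2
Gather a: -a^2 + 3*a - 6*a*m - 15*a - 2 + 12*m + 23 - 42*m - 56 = -a^2 + a*(-6*m - 12) - 30*m - 35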